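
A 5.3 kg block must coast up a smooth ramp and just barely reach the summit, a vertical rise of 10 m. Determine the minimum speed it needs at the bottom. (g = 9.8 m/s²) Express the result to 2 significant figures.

v = 14 m/s

At the top it is momentarily at rest, so all KE converts to PE: ½mv² = mgh
v = √(2gh) = √(2 × 9.8 × 10) = 14.00 m/s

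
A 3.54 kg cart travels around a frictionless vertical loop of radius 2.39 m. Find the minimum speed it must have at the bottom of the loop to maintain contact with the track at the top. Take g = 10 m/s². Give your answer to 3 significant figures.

v = 10.9 m/s

At the top: mg = mv_top²/r ⇒ v_top² = gr = 23.90 m²/s²
Energy from bottom to top (height 2r): ½mv_bot² = ½mv_top² + mg(2r)
v_bot² = gr + 4gr = 5gr = 119.5
v_bot = √(5gr) = 10.93 m/s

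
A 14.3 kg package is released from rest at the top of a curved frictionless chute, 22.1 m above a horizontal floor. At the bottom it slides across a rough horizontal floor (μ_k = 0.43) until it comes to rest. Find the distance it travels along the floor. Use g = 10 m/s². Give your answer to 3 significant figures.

Energy bookkeeping (friction removes W_f = μ_k N d):
At rest all PE has been dissipated by friction: mgh = μ_k m g d
d = h/μ_k = 22.1/0.43 = 51.40 m

d = 51.4 m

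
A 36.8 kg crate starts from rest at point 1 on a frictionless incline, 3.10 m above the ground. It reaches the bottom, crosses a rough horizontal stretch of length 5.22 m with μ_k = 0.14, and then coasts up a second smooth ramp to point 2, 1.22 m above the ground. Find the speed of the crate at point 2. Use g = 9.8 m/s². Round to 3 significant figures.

v = 4.75 m/s

Energy at 1: mgh₁ = (36.8)(9.8)(3.10) = 1118.0 J
Friction loss: W_f = μ_k mg d = 263.6 J
At 2: ½mv² + mgh₂ = mgh₁ − W_f
½mv² = 1118.0 − 263.6 − 439.98 = 414.45 J
v = √(2 × 414.45/36.8) = 4.746 m/s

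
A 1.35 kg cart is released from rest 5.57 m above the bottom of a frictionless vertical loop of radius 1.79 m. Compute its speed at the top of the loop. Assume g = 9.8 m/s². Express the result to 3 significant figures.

Energy conservation: mgh = ½mv_top² + mg(2r)
v_top² = 2g(h − 2r) = 2(9.8)(5.57 − 3.580) = 39.00
v_top = 6.245 m/s

v = 6.25 m/s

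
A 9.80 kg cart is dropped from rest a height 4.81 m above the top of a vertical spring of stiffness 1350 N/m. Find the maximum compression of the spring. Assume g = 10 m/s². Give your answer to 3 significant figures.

Let x be the compression. The total drop is H + x, and the cart is instantaneously at rest at max compression, so energy conservation gives:
mg(H + x) = ½kx²
½(1350)x² − (9.80)(10)x − (9.80)(10)(4.81) = 0
675.0x² − 98.00x − 471.4 = 0
x = [98.00 + √(9604 + 1.2727e+06)]/(2 × 675.0) = 0.9114 m

x = 0.911 m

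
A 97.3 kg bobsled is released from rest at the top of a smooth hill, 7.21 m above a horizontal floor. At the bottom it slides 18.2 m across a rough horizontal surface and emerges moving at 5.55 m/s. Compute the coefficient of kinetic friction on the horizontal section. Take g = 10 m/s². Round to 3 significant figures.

μ_k = 0.312

Applying the work–energy principle:
mgh = ½mv² + μ_k m g d
mgh = 7015.3 J; ½mv² = 1498.5 J
W_f = 7015.3 − 1498.5 = 5517 J
μ_k = W_f/(mg·d) = 5517/(973.0 × 18.2) = 0.3115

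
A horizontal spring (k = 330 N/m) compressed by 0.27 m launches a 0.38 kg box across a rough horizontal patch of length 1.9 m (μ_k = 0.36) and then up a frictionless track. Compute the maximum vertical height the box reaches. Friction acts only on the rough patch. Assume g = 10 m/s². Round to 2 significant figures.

h = 2.5 m

Spring energy: E₀ = ½kx² = ½(330)(0.27)² = 12.029 J
Friction: W_f = μ_k mg d = (0.36)(0.38)(10)(1.9) = 2.599 J
Energy at base of ramp: E = 12.029 − 2.599 = 9.4293 J
At max height all remaining energy is PE: mgh = E ⇒ h = E/(mg) = 9.4293/(0.38 × 10) = 2.481 m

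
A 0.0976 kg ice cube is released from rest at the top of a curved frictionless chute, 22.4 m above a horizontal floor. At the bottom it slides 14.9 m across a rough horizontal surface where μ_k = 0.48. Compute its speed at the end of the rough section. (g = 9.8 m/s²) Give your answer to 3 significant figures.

Applying the work–energy principle:
mgh = ½mv² + μ_k m g d
W_f = μ_k mg d = (0.48)(0.0976)(9.8)(14.9) = 6.841 J
½mv² = mgh − W_f = 21.425 − 6.841 = 14.584 J
v = √(2 × 14.584/0.0976) = 17.29 m/s

v = 17.3 m/s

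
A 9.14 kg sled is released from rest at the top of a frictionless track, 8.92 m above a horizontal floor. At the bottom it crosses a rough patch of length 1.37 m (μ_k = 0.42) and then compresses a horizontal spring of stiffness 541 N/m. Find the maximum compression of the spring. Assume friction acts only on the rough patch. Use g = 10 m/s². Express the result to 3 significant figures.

Initial energy: E₁ = mgh = (9.14)(10)(8.92) = 815.29 J
Friction removes W_f = μ_k mg d = (0.42)(9.14)(10)(1.37) = 52.59 J
Energy reaching the spring: E = 815.29 − 52.59 = 762.70 J
At max compression ½kx² = E ⇒ x = √(2E/k) = √(2 × 762.70/541) = 1.679 m

x = 1.68 m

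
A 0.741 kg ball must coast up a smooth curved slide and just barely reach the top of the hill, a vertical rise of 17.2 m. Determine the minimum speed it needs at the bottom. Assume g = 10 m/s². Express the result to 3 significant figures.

v = 18.5 m/s

At the top it is momentarily at rest, so all KE converts to PE: ½mv² = mgh
v = √(2gh) = √(2 × 10 × 17.2) = 18.55 m/s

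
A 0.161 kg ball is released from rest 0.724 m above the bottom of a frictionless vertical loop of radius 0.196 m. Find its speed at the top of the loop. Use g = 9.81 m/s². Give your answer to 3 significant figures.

Energy conservation: mgh = ½mv_top² + mg(2r)
v_top² = 2g(h − 2r) = 2(9.81)(0.724 − 0.3920) = 6.514
v_top = 2.552 m/s

v = 2.55 m/s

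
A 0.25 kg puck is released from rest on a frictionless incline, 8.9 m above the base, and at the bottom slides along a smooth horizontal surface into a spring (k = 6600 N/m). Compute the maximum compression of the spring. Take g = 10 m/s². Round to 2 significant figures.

x = 0.082 m

Energy conservation (no friction) from release to max compression: mgh = ½kx²
x = √(2mgh/k) = √(2 × 0.25 × 10 × 8.9 / 6600) = 0.08211 m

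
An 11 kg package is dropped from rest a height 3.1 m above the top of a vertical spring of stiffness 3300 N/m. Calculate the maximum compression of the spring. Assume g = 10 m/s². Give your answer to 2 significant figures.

x = 0.49 m

Take the reference level at the top of the uncompressed spring. At max compression the package has fallen H + x and is momentarily at rest:
mg(H + x) = ½kx²
½(3300)x² − (11)(10)x − (11)(10)(3.1) = 0
1650x² − 110.0x − 341.0 = 0
x = [110.0 + √(12100 + 2.2506e+06)]/(2 × 1650) = 0.4892 m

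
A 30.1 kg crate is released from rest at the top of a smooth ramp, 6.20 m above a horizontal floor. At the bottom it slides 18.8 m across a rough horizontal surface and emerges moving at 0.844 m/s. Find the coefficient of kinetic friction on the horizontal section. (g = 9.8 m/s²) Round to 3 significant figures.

Energy at the top = energy at the end + work done against friction:
mgh = ½mv² + μ_k m g d
mgh = 1828.9 J; ½mv² = 10.721 J
W_f = 1828.9 − 10.721 = 1818 J
μ_k = W_f/(mg·d) = 1818/(295.0 × 18.8) = 0.3279

μ_k = 0.328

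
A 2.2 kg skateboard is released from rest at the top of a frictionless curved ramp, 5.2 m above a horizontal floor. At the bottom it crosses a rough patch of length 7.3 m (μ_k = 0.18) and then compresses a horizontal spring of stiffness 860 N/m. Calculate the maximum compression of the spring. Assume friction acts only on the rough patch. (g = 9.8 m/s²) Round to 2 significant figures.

Initial energy: E₁ = mgh = (2.2)(9.8)(5.2) = 112.11 J
Friction removes W_f = μ_k mg d = (0.18)(2.2)(9.8)(7.3) = 28.33 J
Energy reaching the spring: E = 112.11 − 28.33 = 83.782 J
At max compression ½kx² = E ⇒ x = √(2E/k) = √(2 × 83.782/860) = 0.4414 m

x = 0.44 m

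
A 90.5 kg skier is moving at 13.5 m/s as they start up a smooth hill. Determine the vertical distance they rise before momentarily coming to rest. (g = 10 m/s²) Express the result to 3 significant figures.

h = 9.11 m

Setting KE at the bottom equal to PE gained: ½mv² = mgh
h = v²/(2g) = 13.5²/(2 × 10) = 9.113 m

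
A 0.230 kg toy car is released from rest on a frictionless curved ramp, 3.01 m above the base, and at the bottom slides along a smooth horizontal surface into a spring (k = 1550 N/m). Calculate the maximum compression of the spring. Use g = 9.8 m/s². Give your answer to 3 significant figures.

At max compression the car is momentarily at rest: mgh = ½kx²
x = √(2mgh/k) = √(2 × 0.230 × 9.8 × 3.01 / 1550) = 0.09356 m

x = 0.0936 m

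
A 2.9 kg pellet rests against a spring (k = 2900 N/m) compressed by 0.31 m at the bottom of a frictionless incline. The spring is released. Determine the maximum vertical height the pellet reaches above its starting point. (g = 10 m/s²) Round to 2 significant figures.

Energy conservation from release to the highest point: ½kx² = mgh
h = kx²/(2mg) = (2900)(0.31)²/(2 × 2.9 × 10) = 4.805 m

h = 4.8 m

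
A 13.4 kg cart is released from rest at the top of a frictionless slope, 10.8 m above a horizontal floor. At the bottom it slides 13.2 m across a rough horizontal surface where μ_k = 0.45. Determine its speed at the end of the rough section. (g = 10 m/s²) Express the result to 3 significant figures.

v = 9.86 m/s

Energy at the top = energy at the end + work done against friction:
mgh = ½mv² + μ_k m g d
W_f = μ_k mg d = (0.45)(13.4)(10)(13.2) = 796.0 J
½mv² = mgh − W_f = 1447.2 − 796.0 = 651.24 J
v = √(2 × 651.24/13.4) = 9.859 m/s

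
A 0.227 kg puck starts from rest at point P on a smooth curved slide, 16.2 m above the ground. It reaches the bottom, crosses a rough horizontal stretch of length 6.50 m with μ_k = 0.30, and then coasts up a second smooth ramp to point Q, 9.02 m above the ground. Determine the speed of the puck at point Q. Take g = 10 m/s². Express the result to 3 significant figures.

Energy at P: mgh₁ = (0.227)(10)(16.2) = 36.774 J
Friction loss: W_f = μ_k mg d = 4.426 J
At Q: ½mv² + mgh₂ = mgh₁ − W_f
½mv² = 36.774 − 4.426 − 20.475 = 11.872 J
v = √(2 × 11.872/0.227) = 10.23 m/s

v = 10.2 m/s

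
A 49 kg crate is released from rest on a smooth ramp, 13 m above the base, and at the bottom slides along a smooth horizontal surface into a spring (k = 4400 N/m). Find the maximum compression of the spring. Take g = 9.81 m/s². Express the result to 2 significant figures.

x = 1.7 m

Gravitational PE at the top equals spring PE at max compression: mgh = ½kx²
x = √(2mgh/k) = √(2 × 49 × 9.81 × 13 / 4400) = 1.685 m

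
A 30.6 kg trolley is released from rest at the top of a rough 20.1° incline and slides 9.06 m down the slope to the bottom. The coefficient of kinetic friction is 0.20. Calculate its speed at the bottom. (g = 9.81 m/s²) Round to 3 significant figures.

Energy: mgh = ½mv² + W_f, with h = L sinθ and W_f = μ_k (mg cosθ) L
mgh = mgL sinθ = (30.6)(9.81)(9.06)sin20.1° = 934.65 J
W_f = μ_k mg cosθ · L = (0.20)(30.6)(9.81)cos20.1°·9.06 = 510.8 J
½mv² = 934.65 − 510.8 = 423.84 J
v = √(2 × 423.84/30.6) = 5.263 m/s

v = 5.26 m/s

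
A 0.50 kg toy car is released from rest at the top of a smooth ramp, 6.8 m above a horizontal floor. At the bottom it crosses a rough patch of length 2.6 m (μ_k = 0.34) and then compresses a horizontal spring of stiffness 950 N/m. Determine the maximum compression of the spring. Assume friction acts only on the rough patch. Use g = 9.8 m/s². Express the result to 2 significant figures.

Initial energy: E₁ = mgh = (0.50)(9.8)(6.8) = 33.320 J
Friction removes W_f = μ_k mg d = (0.34)(0.50)(9.8)(2.6) = 4.332 J
Energy reaching the spring: E = 33.320 − 4.332 = 28.988 J
At max compression ½kx² = E ⇒ x = √(2E/k) = √(2 × 28.988/950) = 0.2470 m

x = 0.25 m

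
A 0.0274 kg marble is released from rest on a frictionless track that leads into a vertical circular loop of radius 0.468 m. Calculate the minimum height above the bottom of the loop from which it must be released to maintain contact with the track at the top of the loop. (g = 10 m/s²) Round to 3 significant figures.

At the top, for minimum speed gravity alone supplies the centripetal force: mg = mv_top²/r ⇒ v_top² = gr = 4.680 m²/s²
Energy conservation from release height h to the top (height 2r): mgh = ½mv_top² + mg(2r)
h = v_top²/(2g) + 2r = r/2 + 2r = 5r/2 = 1.170 m

h = 1.17 m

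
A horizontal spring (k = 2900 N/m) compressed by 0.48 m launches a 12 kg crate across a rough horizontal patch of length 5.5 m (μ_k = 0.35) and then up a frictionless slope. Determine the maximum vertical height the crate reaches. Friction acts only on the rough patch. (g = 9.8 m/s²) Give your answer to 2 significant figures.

h = 0.92 m

Spring energy: E₀ = ½kx² = ½(2900)(0.48)² = 334.08 J
Friction: W_f = μ_k mg d = (0.35)(12)(9.8)(5.5) = 226.4 J
Energy at base of ramp: E = 334.08 − 226.4 = 107.70 J
At max height all remaining energy is PE: mgh = E ⇒ h = E/(mg) = 107.70/(12 × 9.8) = 0.9158 m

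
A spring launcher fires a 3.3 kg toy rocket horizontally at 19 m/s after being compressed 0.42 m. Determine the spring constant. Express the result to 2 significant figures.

k = 6800 N/m

½kx² = ½mv²
k = mv²/x² = (3.3)(19)²/(0.42)² = 6753 N/m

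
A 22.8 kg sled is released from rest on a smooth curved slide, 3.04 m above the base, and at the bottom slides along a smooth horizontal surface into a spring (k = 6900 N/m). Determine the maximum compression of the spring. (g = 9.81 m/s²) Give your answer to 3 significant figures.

x = 0.444 m

At max compression the sled is momentarily at rest: mgh = ½kx²
x = √(2mgh/k) = √(2 × 22.8 × 9.81 × 3.04 / 6900) = 0.4439 m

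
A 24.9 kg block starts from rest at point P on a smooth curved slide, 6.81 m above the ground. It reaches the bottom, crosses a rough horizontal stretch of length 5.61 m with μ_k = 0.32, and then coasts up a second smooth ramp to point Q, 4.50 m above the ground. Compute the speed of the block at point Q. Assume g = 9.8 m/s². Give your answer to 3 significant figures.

v = 3.18 m/s

Energy at P: mgh₁ = (24.9)(9.8)(6.81) = 1661.8 J
Friction loss: W_f = μ_k mg d = 438.1 J
At Q: ½mv² + mgh₂ = mgh₁ − W_f
½mv² = 1661.8 − 438.1 − 1098.1 = 125.62 J
v = √(2 × 125.62/24.9) = 3.176 m/s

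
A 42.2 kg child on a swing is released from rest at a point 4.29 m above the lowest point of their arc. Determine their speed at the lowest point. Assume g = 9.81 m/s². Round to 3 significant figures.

Energy conservation between the two points: mgh = ½mv²
v = √(2gh) = √(2 × 9.81 × 4.29) = √84.170 = 9.174 m/s

v = 9.17 m/s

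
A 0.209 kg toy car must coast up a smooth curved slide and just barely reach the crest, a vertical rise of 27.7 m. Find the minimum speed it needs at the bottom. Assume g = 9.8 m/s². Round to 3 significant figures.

At the top it is momentarily at rest, so all KE converts to PE: ½mv² = mgh
v = √(2gh) = √(2 × 9.8 × 27.7) = 23.30 m/s

v = 23.3 m/s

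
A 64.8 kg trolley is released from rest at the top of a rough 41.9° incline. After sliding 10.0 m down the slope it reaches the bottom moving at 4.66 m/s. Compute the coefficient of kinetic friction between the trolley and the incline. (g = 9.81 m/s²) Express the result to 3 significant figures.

μ_k = 0.749

mgh = ½mv² + μ_k (mg cosθ) L, with h = L sinθ
mgL sinθ = 4245.3 J; ½mv² = 703.59 J
W_f = 4245.3 − 703.59 = 3542 J
μ_k = W_f/(mg cosθ · L) = 3542/(473.1 × 10.0) = 0.7485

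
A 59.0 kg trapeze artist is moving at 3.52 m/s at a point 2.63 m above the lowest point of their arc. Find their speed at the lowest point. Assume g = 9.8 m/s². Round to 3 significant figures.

v = 8.00 m/s

By conservation of mechanical energy, ½mv₀² + mgh = ½mv²
v² = v₀² + 2gh = (3.52)² + 2(9.8)(2.63) = 63.938
v = √63.938 = 7.996 m/s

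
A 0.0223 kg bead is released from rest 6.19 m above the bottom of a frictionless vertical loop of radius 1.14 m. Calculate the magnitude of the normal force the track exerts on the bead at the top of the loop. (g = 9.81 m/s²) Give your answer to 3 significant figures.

Energy from release to top (height 2r): mgh = ½mv_top² + mg(2r)
v_top² = 2g(h − 2r) = 2(9.81)(6.19 − 2.280) = 76.714 m²/s²
At the top, both N and weight point toward the centre: N + mg = mv_top²/r
N = m(v_top²/r − g) = 0.0223(76.714/1.14 − 9.81) = 1.282 N

N = 1.28 N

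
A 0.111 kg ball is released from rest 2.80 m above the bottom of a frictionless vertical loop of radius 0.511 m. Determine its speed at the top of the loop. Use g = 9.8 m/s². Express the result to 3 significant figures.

v = 5.90 m/s

Energy conservation: mgh = ½mv_top² + mg(2r)
v_top² = 2g(h − 2r) = 2(9.8)(2.80 − 1.022) = 34.85
v_top = 5.903 m/s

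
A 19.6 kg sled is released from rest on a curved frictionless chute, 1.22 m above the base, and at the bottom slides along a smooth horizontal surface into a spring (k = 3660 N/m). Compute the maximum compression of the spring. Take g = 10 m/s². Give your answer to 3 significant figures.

x = 0.361 m

Energy conservation (no friction) from release to max compression: mgh = ½kx²
x = √(2mgh/k) = √(2 × 19.6 × 10 × 1.22 / 3660) = 0.3615 m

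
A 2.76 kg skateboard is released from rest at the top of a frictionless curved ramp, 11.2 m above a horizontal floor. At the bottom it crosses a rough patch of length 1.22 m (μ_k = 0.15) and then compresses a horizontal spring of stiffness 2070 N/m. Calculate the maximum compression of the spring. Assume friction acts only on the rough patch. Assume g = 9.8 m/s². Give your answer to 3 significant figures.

x = 0.537 m

Initial energy: E₁ = mgh = (2.76)(9.8)(11.2) = 302.94 J
Friction removes W_f = μ_k mg d = (0.15)(2.76)(9.8)(1.22) = 4.950 J
Energy reaching the spring: E = 302.94 − 4.950 = 297.99 J
At max compression ½kx² = E ⇒ x = √(2E/k) = √(2 × 297.99/2070) = 0.5366 m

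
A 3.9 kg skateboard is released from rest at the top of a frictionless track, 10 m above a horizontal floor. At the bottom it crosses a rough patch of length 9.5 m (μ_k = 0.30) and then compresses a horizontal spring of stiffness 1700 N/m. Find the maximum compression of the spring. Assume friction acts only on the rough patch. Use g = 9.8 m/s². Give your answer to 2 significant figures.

Initial energy: E₁ = mgh = (3.9)(9.8)(10) = 382.20 J
Friction removes W_f = μ_k mg d = (0.30)(3.9)(9.8)(9.5) = 108.9 J
Energy reaching the spring: E = 382.20 − 108.9 = 273.27 J
At max compression ½kx² = E ⇒ x = √(2E/k) = √(2 × 273.27/1700) = 0.5670 m

x = 0.57 m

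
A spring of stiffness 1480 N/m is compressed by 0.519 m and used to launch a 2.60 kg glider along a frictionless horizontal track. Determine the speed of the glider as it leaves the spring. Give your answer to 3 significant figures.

Conservation of energy: ½kx² = ½mv²
v = x√(k/m) = 0.519 × √(1480/2.60) = 12.38 m/s

v = 12.4 m/s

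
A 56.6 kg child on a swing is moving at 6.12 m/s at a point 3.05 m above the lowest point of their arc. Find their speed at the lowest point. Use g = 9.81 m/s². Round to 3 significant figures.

Equating total energy at the two states: ½mv₀² + mgh = ½mv²
v² = v₀² + 2gh = (6.12)² + 2(9.81)(3.05) = 97.295
v = √97.295 = 9.864 m/s

v = 9.86 m/s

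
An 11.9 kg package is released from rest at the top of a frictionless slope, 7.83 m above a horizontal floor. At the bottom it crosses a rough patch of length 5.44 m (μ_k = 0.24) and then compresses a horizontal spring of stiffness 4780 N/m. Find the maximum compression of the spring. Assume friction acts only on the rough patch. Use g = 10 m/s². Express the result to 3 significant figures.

Initial energy: E₁ = mgh = (11.9)(10)(7.83) = 931.77 J
Friction removes W_f = μ_k mg d = (0.24)(11.9)(10)(5.44) = 155.4 J
Energy reaching the spring: E = 931.77 − 155.4 = 776.40 J
At max compression ½kx² = E ⇒ x = √(2E/k) = √(2 × 776.40/4780) = 0.5700 m

x = 0.570 m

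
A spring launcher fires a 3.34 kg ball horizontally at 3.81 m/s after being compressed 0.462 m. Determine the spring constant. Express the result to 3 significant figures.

k = 227 N/m

½kx² = ½mv²
k = mv²/x² = (3.34)(3.81)²/(0.462)² = 227.1 N/m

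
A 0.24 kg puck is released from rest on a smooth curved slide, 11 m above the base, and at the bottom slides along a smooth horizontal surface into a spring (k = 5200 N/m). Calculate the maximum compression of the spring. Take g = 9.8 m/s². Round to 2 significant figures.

Gravitational PE at the top equals spring PE at max compression: mgh = ½kx²
x = √(2mgh/k) = √(2 × 0.24 × 9.8 × 11 / 5200) = 0.09975 m

x = 0.10 m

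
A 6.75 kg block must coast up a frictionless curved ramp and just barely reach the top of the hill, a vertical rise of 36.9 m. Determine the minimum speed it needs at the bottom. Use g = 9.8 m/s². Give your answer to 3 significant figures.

At the top it is momentarily at rest, so all KE converts to PE: ½mv² = mgh
v = √(2gh) = √(2 × 9.8 × 36.9) = 26.89 m/s

v = 26.9 m/s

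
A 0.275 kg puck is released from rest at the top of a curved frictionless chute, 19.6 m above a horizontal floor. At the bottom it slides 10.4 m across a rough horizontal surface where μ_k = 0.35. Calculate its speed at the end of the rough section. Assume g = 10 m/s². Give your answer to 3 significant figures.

Energy at the top = energy at the end + work done against friction:
mgh = ½mv² + μ_k m g d
W_f = μ_k mg d = (0.35)(0.275)(10)(10.4) = 10.01 J
½mv² = mgh − W_f = 53.900 − 10.01 = 43.890 J
v = √(2 × 43.890/0.275) = 17.87 m/s

v = 17.9 m/s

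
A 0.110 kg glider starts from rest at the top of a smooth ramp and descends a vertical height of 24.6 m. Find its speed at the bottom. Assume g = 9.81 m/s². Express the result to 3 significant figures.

By conservation of mechanical energy, mgh = ½mv²
v = √(2gh) = √(2 × 9.81 × 24.6) = √482.65 = 21.97 m/s

v = 22.0 m/s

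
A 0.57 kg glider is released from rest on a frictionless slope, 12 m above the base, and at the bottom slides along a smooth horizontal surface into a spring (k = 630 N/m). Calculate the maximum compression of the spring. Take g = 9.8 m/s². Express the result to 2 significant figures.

x = 0.46 m

Gravitational PE at the top equals spring PE at max compression: mgh = ½kx²
x = √(2mgh/k) = √(2 × 0.57 × 9.8 × 12 / 630) = 0.4613 m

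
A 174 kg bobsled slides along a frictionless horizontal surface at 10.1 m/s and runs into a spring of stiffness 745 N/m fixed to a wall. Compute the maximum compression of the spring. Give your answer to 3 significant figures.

Conservation of energy between contact and max compression: ½mv² = ½kx²
x = v√(m/k) = 10.1 × √(174/745) = 4.881 m

x = 4.88 m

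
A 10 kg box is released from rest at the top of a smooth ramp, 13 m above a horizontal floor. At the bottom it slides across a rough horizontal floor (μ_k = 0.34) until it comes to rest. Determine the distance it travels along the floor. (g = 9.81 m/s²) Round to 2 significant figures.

Energy at the top = energy at the end + work done against friction:
At rest all PE has been dissipated by friction: mgh = μ_k m g d
d = h/μ_k = 13/0.34 = 38.24 m

d = 38 m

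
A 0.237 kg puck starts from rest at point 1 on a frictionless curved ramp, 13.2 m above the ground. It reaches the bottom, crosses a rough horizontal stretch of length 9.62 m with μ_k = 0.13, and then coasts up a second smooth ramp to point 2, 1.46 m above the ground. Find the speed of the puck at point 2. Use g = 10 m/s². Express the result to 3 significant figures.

v = 14.5 m/s

Energy at 1: mgh₁ = (0.237)(10)(13.2) = 31.284 J
Friction loss: W_f = μ_k mg d = 2.964 J
At 2: ½mv² + mgh₂ = mgh₁ − W_f
½mv² = 31.284 − 2.964 − 3.4602 = 24.860 J
v = √(2 × 24.860/0.237) = 14.48 m/s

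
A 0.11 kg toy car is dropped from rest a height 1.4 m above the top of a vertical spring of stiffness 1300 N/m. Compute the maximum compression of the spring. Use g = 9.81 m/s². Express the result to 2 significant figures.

Take the reference level at the top of the uncompressed spring. At max compression the car has fallen H + x and is momentarily at rest:
mg(H + x) = ½kx²
½(1300)x² − (0.11)(9.81)x − (0.11)(9.81)(1.4) = 0
650.0x² − 1.079x − 1.511 = 0
x = [1.079 + √(1.164 + 3927.9)]/(2 × 650.0) = 0.04905 m

x = 0.049 m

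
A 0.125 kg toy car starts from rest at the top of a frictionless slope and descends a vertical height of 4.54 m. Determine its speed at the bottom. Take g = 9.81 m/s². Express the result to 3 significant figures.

By conservation of mechanical energy, mgh = ½mv²
The mass cancels from both sides.
v = √(2gh) = √(2 × 9.81 × 4.54) = √89.075 = 9.438 m/s

v = 9.44 m/s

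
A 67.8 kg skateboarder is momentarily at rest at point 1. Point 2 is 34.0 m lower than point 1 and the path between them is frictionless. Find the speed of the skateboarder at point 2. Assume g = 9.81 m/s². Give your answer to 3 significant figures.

Mechanical energy is conserved (no friction): mgh = ½mv²
v = √(2gh) = √(2 × 9.81 × 34.0) = √667.08 = 25.83 m/s

v = 25.8 m/s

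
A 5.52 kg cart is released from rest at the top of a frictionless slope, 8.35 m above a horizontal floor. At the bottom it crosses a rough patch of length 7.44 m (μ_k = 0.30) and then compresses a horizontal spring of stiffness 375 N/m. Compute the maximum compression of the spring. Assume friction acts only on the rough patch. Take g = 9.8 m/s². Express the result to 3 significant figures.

Initial energy: E₁ = mgh = (5.52)(9.8)(8.35) = 451.70 J
Friction removes W_f = μ_k mg d = (0.30)(5.52)(9.8)(7.44) = 120.7 J
Energy reaching the spring: E = 451.70 − 120.7 = 330.96 J
At max compression ½kx² = E ⇒ x = √(2E/k) = √(2 × 330.96/375) = 1.329 m

x = 1.33 m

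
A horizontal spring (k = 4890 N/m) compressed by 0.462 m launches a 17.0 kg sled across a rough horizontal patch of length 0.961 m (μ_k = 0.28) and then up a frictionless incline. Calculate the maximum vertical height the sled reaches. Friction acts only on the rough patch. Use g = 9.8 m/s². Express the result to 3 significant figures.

h = 2.86 m

Spring energy: E₀ = ½kx² = ½(4890)(0.462)² = 521.87 J
Friction: W_f = μ_k mg d = (0.28)(17.0)(9.8)(0.961) = 44.83 J
Energy at base of ramp: E = 521.87 − 44.83 = 477.04 J
At max height all remaining energy is PE: mgh = E ⇒ h = E/(mg) = 477.04/(17.0 × 9.8) = 2.863 m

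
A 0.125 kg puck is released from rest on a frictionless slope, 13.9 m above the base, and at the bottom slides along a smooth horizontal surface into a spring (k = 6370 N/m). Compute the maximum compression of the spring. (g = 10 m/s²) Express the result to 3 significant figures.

Gravitational PE at the top equals spring PE at max compression: mgh = ½kx²
x = √(2mgh/k) = √(2 × 0.125 × 10 × 13.9 / 6370) = 0.07386 m

x = 0.0739 m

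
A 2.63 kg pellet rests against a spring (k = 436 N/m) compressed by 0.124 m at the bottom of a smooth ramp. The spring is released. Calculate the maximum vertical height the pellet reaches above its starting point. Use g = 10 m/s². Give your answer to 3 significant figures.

At maximum height the pellet is at rest, so ½kx² = mgh
h = kx²/(2mg) = (436)(0.124)²/(2 × 2.63 × 10) = 0.1275 m

h = 0.127 m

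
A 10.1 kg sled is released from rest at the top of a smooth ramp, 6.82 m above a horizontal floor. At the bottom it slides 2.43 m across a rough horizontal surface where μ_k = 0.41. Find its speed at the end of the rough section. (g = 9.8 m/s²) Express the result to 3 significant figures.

Applying the work–energy principle:
mgh = ½mv² + μ_k m g d
W_f = μ_k mg d = (0.41)(10.1)(9.8)(2.43) = 98.61 J
½mv² = mgh − W_f = 675.04 − 98.61 = 576.43 J
v = √(2 × 576.43/10.1) = 10.68 m/s

v = 10.7 m/s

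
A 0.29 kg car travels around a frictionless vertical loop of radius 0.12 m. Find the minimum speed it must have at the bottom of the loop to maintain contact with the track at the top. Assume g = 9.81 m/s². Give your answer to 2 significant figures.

At the top: mg = mv_top²/r ⇒ v_top² = gr = 1.177 m²/s²
Energy from bottom to top (height 2r): ½mv_bot² = ½mv_top² + mg(2r)
v_bot² = gr + 4gr = 5gr = 5.886
v_bot = √(5gr) = 2.426 m/s

v = 2.4 m/s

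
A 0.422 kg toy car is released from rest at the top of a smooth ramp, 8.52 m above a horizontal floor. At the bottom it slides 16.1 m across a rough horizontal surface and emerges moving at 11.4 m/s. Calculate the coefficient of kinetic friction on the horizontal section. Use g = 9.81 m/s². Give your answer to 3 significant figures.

μ_k = 0.118

Applying the work–energy principle:
mgh = ½mv² + μ_k m g d
mgh = 35.271 J; ½mv² = 27.422 J
W_f = 35.271 − 27.422 = 7.850 J
μ_k = W_f/(mg·d) = 7.850/(4.140 × 16.1) = 0.1178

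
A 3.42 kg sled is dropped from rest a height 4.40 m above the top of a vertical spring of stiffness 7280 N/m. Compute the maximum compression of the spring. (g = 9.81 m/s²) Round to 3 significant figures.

x = 0.206 m

Measuring PE from the top of the relaxed spring, at max compression the sled has dropped H + x with zero KE, so:
mg(H + x) = ½kx²
½(7280)x² − (3.42)(9.81)x − (3.42)(9.81)(4.40) = 0
3640x² − 33.55x − 147.6 = 0
x = [33.55 + √(1126 + 2.1494e+06)]/(2 × 3640) = 0.2060 m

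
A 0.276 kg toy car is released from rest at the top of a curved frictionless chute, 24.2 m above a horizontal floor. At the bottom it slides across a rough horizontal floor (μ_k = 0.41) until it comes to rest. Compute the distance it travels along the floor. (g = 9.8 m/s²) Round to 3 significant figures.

Energy bookkeeping (friction removes W_f = μ_k N d):
At rest all PE has been dissipated by friction: mgh = μ_k m g d
d = h/μ_k = 24.2/0.41 = 59.02 m

d = 59.0 m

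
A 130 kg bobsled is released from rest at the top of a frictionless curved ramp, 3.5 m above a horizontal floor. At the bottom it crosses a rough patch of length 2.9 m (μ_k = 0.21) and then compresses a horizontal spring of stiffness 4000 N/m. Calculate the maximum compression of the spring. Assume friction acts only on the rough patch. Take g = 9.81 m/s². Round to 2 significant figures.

x = 1.4 m

Initial energy: E₁ = mgh = (130)(9.81)(3.5) = 4463.6 J
Friction removes W_f = μ_k mg d = (0.21)(130)(9.81)(2.9) = 776.7 J
Energy reaching the spring: E = 4463.6 − 776.7 = 3686.9 J
At max compression ½kx² = E ⇒ x = √(2E/k) = √(2 × 3686.9/4000) = 1.358 m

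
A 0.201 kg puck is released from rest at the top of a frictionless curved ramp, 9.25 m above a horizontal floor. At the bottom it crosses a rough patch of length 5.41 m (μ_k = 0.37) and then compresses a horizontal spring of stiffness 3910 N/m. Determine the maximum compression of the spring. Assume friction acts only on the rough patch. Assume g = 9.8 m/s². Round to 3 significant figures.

x = 0.0855 m

Initial energy: E₁ = mgh = (0.201)(9.8)(9.25) = 18.221 J
Friction removes W_f = μ_k mg d = (0.37)(0.201)(9.8)(5.41) = 3.943 J
Energy reaching the spring: E = 18.221 − 3.943 = 14.278 J
At max compression ½kx² = E ⇒ x = √(2E/k) = √(2 × 14.278/3910) = 0.08546 m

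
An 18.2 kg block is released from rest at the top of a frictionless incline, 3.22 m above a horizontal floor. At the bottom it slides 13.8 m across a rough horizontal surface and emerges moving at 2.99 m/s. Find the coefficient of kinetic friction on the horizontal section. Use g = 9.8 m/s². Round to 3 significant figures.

μ_k = 0.200

Applying the work–energy principle:
mgh = ½mv² + μ_k m g d
mgh = 574.32 J; ½mv² = 81.355 J
W_f = 574.32 − 81.355 = 493.0 J
μ_k = W_f/(mg·d) = 493.0/(178.4 × 13.8) = 0.2003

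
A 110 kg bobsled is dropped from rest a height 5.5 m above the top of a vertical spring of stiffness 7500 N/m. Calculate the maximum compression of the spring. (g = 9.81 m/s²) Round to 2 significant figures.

Let x be the compression. The total drop is H + x, and the bobsled is instantaneously at rest at max compression, so energy conservation gives:
mg(H + x) = ½kx²
½(7500)x² − (110)(9.81)x − (110)(9.81)(5.5) = 0
3750x² − 1079x − 5935 = 0
x = [1079 + √(1.164e+06 + 8.9026e+07)]/(2 × 3750) = 1.410 m

x = 1.4 m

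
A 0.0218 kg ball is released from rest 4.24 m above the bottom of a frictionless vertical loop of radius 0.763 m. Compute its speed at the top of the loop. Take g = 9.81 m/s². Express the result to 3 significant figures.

v = 7.30 m/s

Energy conservation: mgh = ½mv_top² + mg(2r)
v_top² = 2g(h − 2r) = 2(9.81)(4.24 − 1.526) = 53.25
v_top = 7.297 m/s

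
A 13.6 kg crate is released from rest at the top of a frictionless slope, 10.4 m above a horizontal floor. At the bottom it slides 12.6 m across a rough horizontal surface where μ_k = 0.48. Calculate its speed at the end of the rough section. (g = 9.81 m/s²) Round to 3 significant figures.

v = 9.24 m/s

Energy bookkeeping (friction removes W_f = μ_k N d):
mgh = ½mv² + μ_k m g d
W_f = μ_k mg d = (0.48)(13.6)(9.81)(12.6) = 806.9 J
½mv² = mgh − W_f = 1387.5 − 806.9 = 580.63 J
v = √(2 × 580.63/13.6) = 9.240 m/s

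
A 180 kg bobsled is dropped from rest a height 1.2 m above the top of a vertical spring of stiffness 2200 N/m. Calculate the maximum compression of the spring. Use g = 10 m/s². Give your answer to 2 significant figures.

Measuring PE from the top of the relaxed spring, at max compression the bobsled has dropped H + x with zero KE, so:
mg(H + x) = ½kx²
½(2200)x² − (180)(10)x − (180)(10)(1.2) = 0
1100x² − 1800x − 2160 = 0
x = [1800 + √(3.240e+06 + 9.5040e+06)]/(2 × 1100) = 2.441 m

x = 2.4 m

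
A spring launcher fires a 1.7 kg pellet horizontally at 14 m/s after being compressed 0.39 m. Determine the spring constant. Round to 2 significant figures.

k = 2200 N/m

Spring PE at full compression equals KE at release: ½kx² = ½mv²
k = mv²/x² = (1.7)(14)²/(0.39)² = 2191 N/m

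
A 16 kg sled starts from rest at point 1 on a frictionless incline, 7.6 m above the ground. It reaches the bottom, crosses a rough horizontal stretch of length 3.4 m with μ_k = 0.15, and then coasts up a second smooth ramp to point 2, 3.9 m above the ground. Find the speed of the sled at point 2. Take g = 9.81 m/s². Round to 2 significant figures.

v = 7.9 m/s

Energy at 1: mgh₁ = (16)(9.81)(7.6) = 1192.9 J
Friction loss: W_f = μ_k mg d = 80.05 J
At 2: ½mv² + mgh₂ = mgh₁ − W_f
½mv² = 1192.9 − 80.05 − 612.14 = 500.70 J
v = √(2 × 500.70/16) = 7.911 m/s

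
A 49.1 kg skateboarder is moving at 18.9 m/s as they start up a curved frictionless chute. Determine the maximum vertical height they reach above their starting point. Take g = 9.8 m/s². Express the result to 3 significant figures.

h = 18.2 m

Setting KE at the bottom equal to PE gained: ½mv² = mgh
h = v²/(2g) = 18.9²/(2 × 9.8) = 18.22 m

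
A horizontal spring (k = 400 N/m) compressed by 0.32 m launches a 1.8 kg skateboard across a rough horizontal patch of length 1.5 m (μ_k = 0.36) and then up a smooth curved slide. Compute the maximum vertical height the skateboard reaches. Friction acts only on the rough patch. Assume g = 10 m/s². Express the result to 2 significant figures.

h = 0.60 m

Spring energy: E₀ = ½kx² = ½(400)(0.32)² = 20.480 J
Friction: W_f = μ_k mg d = (0.36)(1.8)(10)(1.5) = 9.720 J
Energy at base of ramp: E = 20.480 − 9.720 = 10.760 J
At max height all remaining energy is PE: mgh = E ⇒ h = E/(mg) = 10.760/(1.8 × 10) = 0.5978 m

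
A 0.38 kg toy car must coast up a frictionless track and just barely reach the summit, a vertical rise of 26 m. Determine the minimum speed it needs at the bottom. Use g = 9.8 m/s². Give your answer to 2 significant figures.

At the top it is momentarily at rest, so all KE converts to PE: ½mv² = mgh
v = √(2gh) = √(2 × 9.8 × 26) = 22.57 m/s

v = 23 m/s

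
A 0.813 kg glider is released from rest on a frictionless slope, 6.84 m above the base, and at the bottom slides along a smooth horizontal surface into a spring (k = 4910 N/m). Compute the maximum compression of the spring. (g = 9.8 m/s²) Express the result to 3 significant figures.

Energy conservation (no friction) from release to max compression: mgh = ½kx²
x = √(2mgh/k) = √(2 × 0.813 × 9.8 × 6.84 / 4910) = 0.1490 m

x = 0.149 m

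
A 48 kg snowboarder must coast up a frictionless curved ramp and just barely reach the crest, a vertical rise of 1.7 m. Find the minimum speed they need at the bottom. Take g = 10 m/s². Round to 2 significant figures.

At the top they are momentarily at rest, so all KE converts to PE: ½mv² = mgh
v = √(2gh) = √(2 × 10 × 1.7) = 5.831 m/s

v = 5.8 m/s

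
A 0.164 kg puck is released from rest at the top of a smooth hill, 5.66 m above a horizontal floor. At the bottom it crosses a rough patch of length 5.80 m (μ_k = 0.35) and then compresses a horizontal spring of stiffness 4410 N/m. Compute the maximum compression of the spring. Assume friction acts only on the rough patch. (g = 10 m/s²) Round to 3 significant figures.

x = 0.0520 m

Initial energy: E₁ = mgh = (0.164)(10)(5.66) = 9.2824 J
Friction removes W_f = μ_k mg d = (0.35)(0.164)(10)(5.80) = 3.329 J
Energy reaching the spring: E = 9.2824 − 3.329 = 5.9532 J
At max compression ½kx² = E ⇒ x = √(2E/k) = √(2 × 5.9532/4410) = 0.05196 m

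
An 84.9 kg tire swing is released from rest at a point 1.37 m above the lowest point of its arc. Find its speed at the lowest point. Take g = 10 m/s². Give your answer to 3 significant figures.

Equating total energy at the two states: mgh = ½mv²
v = √(2gh) = √(2 × 10 × 1.37) = √27.400 = 5.235 m/s

v = 5.23 m/s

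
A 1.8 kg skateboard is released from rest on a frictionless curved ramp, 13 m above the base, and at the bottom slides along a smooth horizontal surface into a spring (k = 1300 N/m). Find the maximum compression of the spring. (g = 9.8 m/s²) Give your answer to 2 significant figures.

At max compression the skateboard is momentarily at rest: mgh = ½kx²
x = √(2mgh/k) = √(2 × 1.8 × 9.8 × 13 / 1300) = 0.5940 m

x = 0.59 m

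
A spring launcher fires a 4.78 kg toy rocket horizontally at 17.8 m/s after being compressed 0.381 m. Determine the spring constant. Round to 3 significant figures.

k = 10400 N/m

Spring PE at full compression equals KE at release: ½kx² = ½mv²
k = mv²/x² = (4.78)(17.8)²/(0.381)² = 10433 N/m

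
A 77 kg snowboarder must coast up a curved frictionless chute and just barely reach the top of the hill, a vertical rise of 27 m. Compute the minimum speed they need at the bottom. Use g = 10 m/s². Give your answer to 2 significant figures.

v = 23 m/s

At the top they are momentarily at rest, so all KE converts to PE: ½mv² = mgh
v = √(2gh) = √(2 × 10 × 27) = 23.24 m/s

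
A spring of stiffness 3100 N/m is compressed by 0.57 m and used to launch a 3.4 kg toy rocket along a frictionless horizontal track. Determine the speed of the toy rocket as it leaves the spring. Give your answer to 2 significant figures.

Conservation of energy: ½kx² = ½mv²
v = x√(k/m) = 0.57 × √(3100/3.4) = 17.21 m/s

v = 17 m/s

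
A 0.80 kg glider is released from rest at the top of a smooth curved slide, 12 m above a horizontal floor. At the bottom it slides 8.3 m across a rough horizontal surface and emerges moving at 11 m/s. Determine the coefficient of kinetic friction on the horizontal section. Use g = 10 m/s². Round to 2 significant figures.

Energy at the top = energy at the end + work done against friction:
mgh = ½mv² + μ_k m g d
mgh = 96.000 J; ½mv² = 48.400 J
W_f = 96.000 − 48.400 = 47.60 J
μ_k = W_f/(mg·d) = 47.60/(8.000 × 8.3) = 0.7169

μ_k = 0.72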